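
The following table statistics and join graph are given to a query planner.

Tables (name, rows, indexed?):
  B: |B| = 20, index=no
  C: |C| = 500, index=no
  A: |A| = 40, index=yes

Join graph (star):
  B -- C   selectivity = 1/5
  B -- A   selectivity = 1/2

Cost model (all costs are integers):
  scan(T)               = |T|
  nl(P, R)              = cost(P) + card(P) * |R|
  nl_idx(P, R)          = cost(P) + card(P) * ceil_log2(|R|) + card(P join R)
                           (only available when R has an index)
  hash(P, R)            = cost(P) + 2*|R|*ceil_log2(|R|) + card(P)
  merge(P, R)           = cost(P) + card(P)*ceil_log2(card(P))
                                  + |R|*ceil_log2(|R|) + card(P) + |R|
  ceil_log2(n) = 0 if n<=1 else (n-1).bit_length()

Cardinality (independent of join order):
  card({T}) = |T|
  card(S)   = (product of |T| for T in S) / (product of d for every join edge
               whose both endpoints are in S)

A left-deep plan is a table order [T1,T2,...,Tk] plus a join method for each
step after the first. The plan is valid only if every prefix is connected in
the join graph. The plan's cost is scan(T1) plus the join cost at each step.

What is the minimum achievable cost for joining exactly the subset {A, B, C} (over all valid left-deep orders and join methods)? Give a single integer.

Selinger DP over subsets of {A,B,C}:
  {B}: scan cost=20, card=20
  {C}: scan cost=500, card=500
  {A}: scan cost=40, card=40
  {BC}: card=2000; try (B,hash)→1200, (C,merge)→5140, (B,merge)→5620, (C,hash)→9040, (C,nl)→10020, (B,nl)→10500; best=1200 via (B,hash)
  {AB}: card=400; try (B,hash)→280, (A,merge)→420, (B,merge)→440, (A,hash)→520, (A,nl_idx)→540, (A,nl)→820 …(+1); best=280 via (B,hash)
  {ABC}: card=40000; try (A,hash)→3680, (C,merge)→9280, (C,hash)→9680, (A,merge)→25480, (A,nl_idx)→53200, (A,nl)→81200 …(+1); best=3680 via (A,hash)

3680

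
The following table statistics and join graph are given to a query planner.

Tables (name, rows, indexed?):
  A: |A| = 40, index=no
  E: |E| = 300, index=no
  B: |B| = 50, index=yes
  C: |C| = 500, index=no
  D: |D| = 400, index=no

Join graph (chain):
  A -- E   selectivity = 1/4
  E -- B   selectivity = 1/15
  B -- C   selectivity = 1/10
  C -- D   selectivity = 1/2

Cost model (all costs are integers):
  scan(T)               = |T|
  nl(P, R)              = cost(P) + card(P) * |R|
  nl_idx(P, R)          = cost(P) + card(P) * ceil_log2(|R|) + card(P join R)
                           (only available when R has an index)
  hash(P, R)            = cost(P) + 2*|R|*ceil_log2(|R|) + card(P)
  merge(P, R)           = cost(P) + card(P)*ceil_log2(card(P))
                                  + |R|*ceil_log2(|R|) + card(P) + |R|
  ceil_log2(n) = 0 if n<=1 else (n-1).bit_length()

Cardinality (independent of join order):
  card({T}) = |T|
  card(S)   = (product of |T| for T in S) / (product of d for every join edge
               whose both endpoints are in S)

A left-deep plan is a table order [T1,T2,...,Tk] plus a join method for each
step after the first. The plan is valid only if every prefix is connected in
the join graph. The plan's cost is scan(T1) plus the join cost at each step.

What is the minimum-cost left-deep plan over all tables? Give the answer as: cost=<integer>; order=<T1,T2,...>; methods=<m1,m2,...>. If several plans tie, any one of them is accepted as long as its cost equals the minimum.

cost=528880; order=E,B,A,C,D; methods=hash,hash,hash,hash

Selinger DP (subsets sized 1..n):
  {A}: scan cost=40, card=40
  {E}: scan cost=300, card=300
  {B}: scan cost=50, card=50
  {C}: scan cost=500, card=500
  {D}: scan cost=400, card=400
  {AE}: card=3000; try (A,hash)→1080, (E,merge)→3320, (A,merge)→3580, (E,hash)→5480, (E,nl)→12040, (A,nl)→12300; best=1080 via (A,hash)
  {BE}: card=1000; try (B,hash)→1200, (B,nl_idx)→3100, (E,merge)→3400, (B,merge)→3650, (E,hash)→5500, (E,nl)→15050 …(+1); best=1200 via (B,hash)
  {BC}: card=2500; try (B,hash)→1600, (C,merge)→5400, (B,merge)→5850, (B,nl_idx)→6000, (C,hash)→9100, (C,nl)→25050 …(+1); best=1600 via (B,hash)
  {CD}: card=100000; try (D,hash)→8200, (C,merge)→9400, (D,merge)→9500, (C,hash)→9800, (C,nl)→200400, (D,nl)→200500; best=8200 via (D,hash)
  {ABE}: card=10000; try (A,hash)→2680, (B,hash)→4680, (A,merge)→12480, (B,nl_idx)→29080, (B,merge)→40430, (A,nl)→41200 …(+1); best=2680 via (A,hash)
  {BCE}: card=50000; try (E,hash)→9500, (C,hash)→11200, (C,merge)→17200, (E,merge)→37100, (C,nl)→501200, (E,nl)→751600; best=9500 via (E,hash)
  {BCD}: card=500000; try (D,hash)→11300, (D,merge)→38100, (B,hash)→108800, (D,nl)→1001600, (B,nl_idx)→1108200, (B,merge)→1808550 …(+1); best=11300 via (D,hash)
  {ABCE}: card=500000; try (C,hash)→21680, (A,hash)→59980, (C,merge)→157680, (A,merge)→859780, (A,nl)→2009500, (C,nl)→5002680; best=21680 via (C,hash)
  {BCDE}: card=10000000; try (D,hash)→66700, (E,hash)→516700, (D,merge)→863500, (E,merge)→10014300, (D,nl)→20009500, (E,nl)→150011300; best=66700 via (D,hash)
  {ABCDE}: card=100000000; try (D,hash)→528880, (D,merge)→10025680, (A,hash)→10067180, (D,nl)→200021680, (A,merge)→250066980, (A,nl)→400066700; best=528880 via (D,hash)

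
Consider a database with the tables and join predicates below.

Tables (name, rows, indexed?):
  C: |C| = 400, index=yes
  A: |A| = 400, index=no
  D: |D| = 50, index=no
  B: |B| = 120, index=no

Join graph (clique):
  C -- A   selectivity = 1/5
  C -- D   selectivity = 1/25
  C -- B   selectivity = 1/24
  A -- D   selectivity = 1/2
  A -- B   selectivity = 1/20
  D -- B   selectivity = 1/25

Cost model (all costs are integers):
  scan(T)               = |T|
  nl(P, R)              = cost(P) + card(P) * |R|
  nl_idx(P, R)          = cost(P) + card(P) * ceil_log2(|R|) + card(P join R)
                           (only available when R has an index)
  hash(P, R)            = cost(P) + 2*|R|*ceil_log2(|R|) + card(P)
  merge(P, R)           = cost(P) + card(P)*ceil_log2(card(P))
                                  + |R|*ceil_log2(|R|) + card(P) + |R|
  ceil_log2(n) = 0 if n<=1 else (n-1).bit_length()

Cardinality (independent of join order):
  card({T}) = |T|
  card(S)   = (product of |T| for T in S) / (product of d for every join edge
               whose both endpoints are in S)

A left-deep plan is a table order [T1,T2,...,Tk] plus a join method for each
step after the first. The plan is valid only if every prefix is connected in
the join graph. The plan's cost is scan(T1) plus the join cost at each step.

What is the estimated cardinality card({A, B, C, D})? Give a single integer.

320

Tables in S: A(400), B(120), C(400), D(50)
Edges inside S: C-A(d=5), C-D(d=25), C-B(d=24), A-D(d=2), A-B(d=20), D-B(d=25)
numerator = 400 * 120 * 400 * 50 = 960000000
denominator = 5 * 25 * 24 * 2 * 20 * 25 = 3000000
card(S) = 960000000 / 3000000 = 320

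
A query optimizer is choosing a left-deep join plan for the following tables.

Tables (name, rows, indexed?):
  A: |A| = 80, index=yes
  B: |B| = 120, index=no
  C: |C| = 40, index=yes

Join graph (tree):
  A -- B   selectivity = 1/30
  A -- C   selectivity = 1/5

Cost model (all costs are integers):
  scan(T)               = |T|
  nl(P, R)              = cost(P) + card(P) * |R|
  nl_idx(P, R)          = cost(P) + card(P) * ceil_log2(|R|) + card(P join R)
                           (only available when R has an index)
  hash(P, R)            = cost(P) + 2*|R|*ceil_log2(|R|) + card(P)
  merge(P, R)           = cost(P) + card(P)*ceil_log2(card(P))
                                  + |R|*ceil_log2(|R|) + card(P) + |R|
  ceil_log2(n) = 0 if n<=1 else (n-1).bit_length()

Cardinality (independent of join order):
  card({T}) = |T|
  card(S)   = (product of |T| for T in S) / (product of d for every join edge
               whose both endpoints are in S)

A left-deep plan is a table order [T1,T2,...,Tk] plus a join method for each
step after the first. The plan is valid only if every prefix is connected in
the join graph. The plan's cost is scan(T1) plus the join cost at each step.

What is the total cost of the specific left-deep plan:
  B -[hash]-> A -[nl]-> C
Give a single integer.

step 1: scan B: cost=120, card=120
step 2: join A via hash
    card(P join A) = 120*80/(30) = 320
    cost = 120 + 2*80*7 + 120 = 1360
step 3: join C via nl
    card(P join C) = 320*40/(5) = 2560
    cost = 1360 + 320*40 = 14160

14160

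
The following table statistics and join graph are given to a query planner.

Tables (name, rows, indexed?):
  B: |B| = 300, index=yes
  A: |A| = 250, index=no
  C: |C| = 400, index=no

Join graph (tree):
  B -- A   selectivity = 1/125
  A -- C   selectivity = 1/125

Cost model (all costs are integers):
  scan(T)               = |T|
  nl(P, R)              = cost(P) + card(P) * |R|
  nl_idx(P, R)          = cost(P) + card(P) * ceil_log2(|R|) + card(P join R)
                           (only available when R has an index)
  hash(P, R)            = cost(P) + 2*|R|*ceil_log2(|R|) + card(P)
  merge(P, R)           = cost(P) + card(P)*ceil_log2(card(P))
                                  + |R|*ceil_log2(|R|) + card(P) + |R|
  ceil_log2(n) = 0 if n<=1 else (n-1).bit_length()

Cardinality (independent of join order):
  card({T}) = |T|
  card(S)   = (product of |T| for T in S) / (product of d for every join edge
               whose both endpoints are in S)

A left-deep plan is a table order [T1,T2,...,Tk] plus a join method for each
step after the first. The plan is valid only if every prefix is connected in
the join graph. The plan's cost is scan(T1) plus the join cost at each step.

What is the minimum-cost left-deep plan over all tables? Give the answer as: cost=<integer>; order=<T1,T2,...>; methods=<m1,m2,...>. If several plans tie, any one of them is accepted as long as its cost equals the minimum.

Selinger DP (subsets sized 1..n):
  {B}: scan cost=300, card=300
  {A}: scan cost=250, card=250
  {C}: scan cost=400, card=400
  {AB}: card=600; try (B,nl_idx)→3100, (A,hash)→4600, (B,merge)→5500, (A,merge)→5550, (B,hash)→5900, (B,nl)→75250 …(+1); best=3100 via (B,nl_idx)
  {AC}: card=800; try (A,hash)→4800, (C,merge)→6500, (A,merge)→6650, (C,hash)→7700, (C,nl)→100250, (A,nl)→100400; best=4800 via (A,hash)
  {ABC}: card=1920; try (C,hash)→10900, (B,hash)→11000, (C,merge)→13700, (B,nl_idx)→13920, (B,merge)→16600, (C,nl)→243100 …(+1); best=10900 via (C,hash)

cost=10900; order=A,B,C; methods=nl_idx,hash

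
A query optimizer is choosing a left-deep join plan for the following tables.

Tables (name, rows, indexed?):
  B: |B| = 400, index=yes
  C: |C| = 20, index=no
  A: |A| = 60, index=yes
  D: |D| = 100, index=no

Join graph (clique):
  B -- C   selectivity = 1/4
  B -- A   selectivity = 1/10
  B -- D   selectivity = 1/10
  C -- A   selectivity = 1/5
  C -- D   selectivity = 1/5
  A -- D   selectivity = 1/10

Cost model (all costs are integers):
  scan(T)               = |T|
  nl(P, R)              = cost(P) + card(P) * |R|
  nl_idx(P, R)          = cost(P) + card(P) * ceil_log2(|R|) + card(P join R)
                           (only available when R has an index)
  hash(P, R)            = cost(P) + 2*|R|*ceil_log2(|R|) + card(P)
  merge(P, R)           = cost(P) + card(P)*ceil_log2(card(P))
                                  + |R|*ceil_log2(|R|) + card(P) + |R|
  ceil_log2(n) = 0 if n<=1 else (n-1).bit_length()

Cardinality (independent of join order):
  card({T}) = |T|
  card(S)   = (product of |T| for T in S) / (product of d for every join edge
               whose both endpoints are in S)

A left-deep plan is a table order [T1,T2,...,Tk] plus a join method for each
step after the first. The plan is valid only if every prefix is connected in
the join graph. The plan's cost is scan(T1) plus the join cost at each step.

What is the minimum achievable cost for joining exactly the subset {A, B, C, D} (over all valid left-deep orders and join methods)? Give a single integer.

6320

Selinger DP over subsets of {A,B,C,D}:
  {B}: scan cost=400, card=400
  {C}: scan cost=20, card=20
  {A}: scan cost=60, card=60
  {D}: scan cost=100, card=100
  {BC}: card=2000; try (C,hash)→1000, (B,nl_idx)→2200, (B,merge)→4140, (C,merge)→4520, (B,hash)→7240, (B,nl)→8020 …(+1); best=1000 via (C,hash)
  {AB}: card=2400; try (A,hash)→1520, (B,nl_idx)→3000, (B,merge)→4480, (A,merge)→4820, (A,nl_idx)→5200, (B,hash)→7320 …(+2); best=1520 via (A,hash)
  {BD}: card=4000; try (D,hash)→2200, (B,merge)→4900, (B,nl_idx)→5000, (D,merge)→5200, (B,hash)→7400, (B,nl)→40100 …(+1); best=2200 via (D,hash)
  {AC}: card=240; try (C,hash)→320, (A,nl_idx)→380, (A,merge)→560, (C,merge)→600, (A,hash)→760, (A,nl)→1220 …(+1); best=320 via (C,hash)
  {CD}: card=400; try (C,hash)→400, (D,merge)→940, (C,merge)→1020, (D,hash)→1440, (D,nl)→2020, (C,nl)→2100; best=400 via (C,hash)
  {AD}: card=600; try (A,hash)→920, (D,merge)→1280, (A,nl_idx)→1300, (A,merge)→1320, (D,hash)→1520, (D,nl)→6060 …(+1); best=920 via (A,hash)
  {ABC}: card=2400; try (A,hash)→3720, (C,hash)→4120, (B,nl_idx)→4880, (B,merge)→6480, (B,hash)→7760, (A,nl_idx)→15400 …(+5); best=3720 via (A,hash)
  {BCD}: card=4000; try (D,hash)→4400, (C,hash)→6400, (B,hash)→8000, (B,nl_idx)→8000, (B,merge)→8400, (D,merge)→25800 …(+4); best=4400 via (D,hash)
  {ABD}: card=2400; try (D,hash)→5320, (A,hash)→6920, (B,hash)→8720, (B,nl_idx)→8720, (B,merge)→11520, (A,nl_idx)→28600 …(+5); best=5320 via (D,hash)
  {ACD}: card=480; try (A,hash)→1520, (C,hash)→1720, (D,hash)→1960, (D,merge)→3280, (A,nl_idx)→3280, (A,merge)→4820 …(+4); best=1520 via (A,hash)
  {ABCD}: card=480; try (B,nl_idx)→6320, (D,hash)→7520, (C,hash)→7920, (A,hash)→9120, (B,hash)→9200, (B,merge)→10320 …(+8); best=6320 via (B,nl_idx)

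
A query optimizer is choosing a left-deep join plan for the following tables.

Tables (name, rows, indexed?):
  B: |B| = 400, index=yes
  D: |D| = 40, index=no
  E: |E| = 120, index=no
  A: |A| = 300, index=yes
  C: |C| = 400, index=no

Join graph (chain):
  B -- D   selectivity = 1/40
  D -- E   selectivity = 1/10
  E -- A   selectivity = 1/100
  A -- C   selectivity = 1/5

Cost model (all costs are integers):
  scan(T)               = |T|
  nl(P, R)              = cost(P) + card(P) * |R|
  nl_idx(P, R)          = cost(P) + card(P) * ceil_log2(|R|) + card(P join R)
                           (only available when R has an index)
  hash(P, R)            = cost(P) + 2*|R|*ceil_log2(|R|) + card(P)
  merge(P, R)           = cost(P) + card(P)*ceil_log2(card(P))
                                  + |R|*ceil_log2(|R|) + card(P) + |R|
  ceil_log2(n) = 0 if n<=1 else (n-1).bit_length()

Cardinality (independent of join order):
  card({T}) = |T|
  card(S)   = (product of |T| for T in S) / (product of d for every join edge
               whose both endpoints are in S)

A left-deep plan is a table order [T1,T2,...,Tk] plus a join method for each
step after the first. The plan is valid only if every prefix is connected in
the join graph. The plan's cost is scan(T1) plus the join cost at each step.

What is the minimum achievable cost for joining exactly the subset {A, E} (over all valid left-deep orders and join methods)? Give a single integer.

Selinger DP over subsets of {A,E}:
  {E}: scan cost=120, card=120
  {A}: scan cost=300, card=300
  {AE}: card=360; try (A,nl_idx)→1560, (E,hash)→2280, (A,merge)→4080, (E,merge)→4260, (A,hash)→5640, (A,nl)→36120 …(+1); best=1560 via (A,nl_idx)

1560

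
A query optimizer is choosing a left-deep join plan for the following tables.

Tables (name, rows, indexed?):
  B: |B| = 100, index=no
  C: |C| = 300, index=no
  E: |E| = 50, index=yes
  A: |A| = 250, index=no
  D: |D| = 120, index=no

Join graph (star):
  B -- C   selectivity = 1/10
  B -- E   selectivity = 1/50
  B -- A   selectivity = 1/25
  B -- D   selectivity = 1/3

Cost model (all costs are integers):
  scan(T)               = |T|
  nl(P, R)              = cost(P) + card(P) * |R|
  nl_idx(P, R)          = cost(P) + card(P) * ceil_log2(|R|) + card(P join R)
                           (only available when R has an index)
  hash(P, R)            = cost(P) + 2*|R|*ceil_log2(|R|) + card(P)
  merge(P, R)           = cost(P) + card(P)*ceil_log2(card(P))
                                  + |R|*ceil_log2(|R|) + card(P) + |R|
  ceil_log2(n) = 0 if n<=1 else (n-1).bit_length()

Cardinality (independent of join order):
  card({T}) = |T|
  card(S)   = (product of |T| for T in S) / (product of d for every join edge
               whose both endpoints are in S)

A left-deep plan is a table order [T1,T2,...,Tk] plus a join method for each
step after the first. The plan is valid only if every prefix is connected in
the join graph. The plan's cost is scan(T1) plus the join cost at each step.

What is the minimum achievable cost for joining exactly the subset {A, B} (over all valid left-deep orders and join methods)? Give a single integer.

Selinger DP over subsets of {A,B}:
  {B}: scan cost=100, card=100
  {A}: scan cost=250, card=250
  {AB}: card=1000; try (B,hash)→1900, (A,merge)→3150, (B,merge)→3300, (A,hash)→4200, (A,nl)→25100, (B,nl)→25250; best=1900 via (B,hash)

1900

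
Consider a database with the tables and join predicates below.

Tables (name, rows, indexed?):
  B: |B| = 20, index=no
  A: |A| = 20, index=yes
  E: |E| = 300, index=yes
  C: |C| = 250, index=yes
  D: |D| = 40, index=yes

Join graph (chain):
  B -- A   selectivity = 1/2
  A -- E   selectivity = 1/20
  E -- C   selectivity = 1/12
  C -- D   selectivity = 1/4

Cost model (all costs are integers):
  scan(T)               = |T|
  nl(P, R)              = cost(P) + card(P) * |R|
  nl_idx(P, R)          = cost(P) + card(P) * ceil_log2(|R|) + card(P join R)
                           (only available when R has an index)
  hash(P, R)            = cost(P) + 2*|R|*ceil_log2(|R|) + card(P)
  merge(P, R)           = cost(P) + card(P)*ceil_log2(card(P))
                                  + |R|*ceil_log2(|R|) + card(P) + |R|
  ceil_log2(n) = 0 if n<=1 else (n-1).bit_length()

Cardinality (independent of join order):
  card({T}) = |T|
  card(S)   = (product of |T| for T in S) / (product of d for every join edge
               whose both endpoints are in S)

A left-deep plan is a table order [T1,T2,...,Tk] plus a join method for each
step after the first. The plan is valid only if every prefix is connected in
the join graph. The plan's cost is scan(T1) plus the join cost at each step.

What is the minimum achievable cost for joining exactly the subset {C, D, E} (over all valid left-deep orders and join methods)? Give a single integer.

Selinger DP over subsets of {C,D,E}:
  {E}: scan cost=300, card=300
  {C}: scan cost=250, card=250
  {D}: scan cost=40, card=40
  {CE}: card=6250; try (C,hash)→4600, (E,merge)→5500, (C,merge)→5550, (E,hash)→5900, (E,nl_idx)→8750, (C,nl_idx)→8950 …(+2); best=4600 via (C,hash)
  {CD}: card=2500; try (D,hash)→980, (C,merge)→2570, (D,merge)→2780, (C,nl_idx)→2860, (C,hash)→4080, (D,nl_idx)→4250 …(+2); best=980 via (D,hash)
  {CDE}: card=62500; try (E,hash)→8880, (D,hash)→11330, (E,merge)→36480, (E,nl_idx)→85980, (D,merge)→92380, (D,nl_idx)→104600 …(+2); best=8880 via (E,hash)

8880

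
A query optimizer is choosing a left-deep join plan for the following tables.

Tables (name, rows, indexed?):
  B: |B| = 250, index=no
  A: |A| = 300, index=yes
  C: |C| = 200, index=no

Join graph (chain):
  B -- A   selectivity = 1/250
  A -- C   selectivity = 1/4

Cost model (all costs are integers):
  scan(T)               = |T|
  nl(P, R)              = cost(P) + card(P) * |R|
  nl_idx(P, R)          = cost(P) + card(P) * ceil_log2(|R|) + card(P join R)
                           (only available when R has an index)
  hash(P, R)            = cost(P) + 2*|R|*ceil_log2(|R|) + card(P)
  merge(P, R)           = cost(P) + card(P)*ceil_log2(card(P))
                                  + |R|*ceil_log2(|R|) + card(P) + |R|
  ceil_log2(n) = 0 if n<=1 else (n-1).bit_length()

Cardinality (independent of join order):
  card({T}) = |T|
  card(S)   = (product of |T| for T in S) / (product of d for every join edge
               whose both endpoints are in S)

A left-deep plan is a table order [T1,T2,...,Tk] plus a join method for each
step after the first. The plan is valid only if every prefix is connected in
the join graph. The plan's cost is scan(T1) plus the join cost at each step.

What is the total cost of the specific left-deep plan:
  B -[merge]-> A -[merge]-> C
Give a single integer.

10300

step 1: scan B: cost=250, card=250
step 2: join A via merge
    card(P join A) = 250*300/(250) = 300
    cost = 250 + 250*8 + 300*9 + 250 + 300 = 5500
step 3: join C via merge
    card(P join C) = 300*200/(4) = 15000
    cost = 5500 + 300*9 + 200*8 + 300 + 200 = 10300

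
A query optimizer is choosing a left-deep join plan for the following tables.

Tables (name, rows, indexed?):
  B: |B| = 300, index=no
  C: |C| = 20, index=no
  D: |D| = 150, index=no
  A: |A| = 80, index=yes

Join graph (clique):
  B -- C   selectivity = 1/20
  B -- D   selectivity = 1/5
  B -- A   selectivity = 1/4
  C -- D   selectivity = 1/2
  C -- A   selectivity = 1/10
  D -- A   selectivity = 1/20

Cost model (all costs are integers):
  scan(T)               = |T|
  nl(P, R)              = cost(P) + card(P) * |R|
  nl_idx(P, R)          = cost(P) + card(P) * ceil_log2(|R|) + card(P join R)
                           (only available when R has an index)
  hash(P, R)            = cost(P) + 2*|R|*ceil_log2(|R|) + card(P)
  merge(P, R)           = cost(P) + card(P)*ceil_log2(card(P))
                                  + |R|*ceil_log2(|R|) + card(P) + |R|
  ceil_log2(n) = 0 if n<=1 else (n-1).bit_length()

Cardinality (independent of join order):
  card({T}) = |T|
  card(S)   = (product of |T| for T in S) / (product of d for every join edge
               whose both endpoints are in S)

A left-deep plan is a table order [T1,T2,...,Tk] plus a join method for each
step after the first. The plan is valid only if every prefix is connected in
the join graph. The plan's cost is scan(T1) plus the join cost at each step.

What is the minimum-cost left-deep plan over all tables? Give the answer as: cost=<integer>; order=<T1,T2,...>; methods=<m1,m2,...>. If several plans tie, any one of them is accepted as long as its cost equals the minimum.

cost=5220; order=B,C,A,D; methods=hash,hash,hash

Selinger DP (subsets sized 1..n):
  {B}: scan cost=300, card=300
  {C}: scan cost=20, card=20
  {D}: scan cost=150, card=150
  {A}: scan cost=80, card=80
  {BC}: card=300; try (C,hash)→800, (B,merge)→3140, (C,merge)→3420, (B,hash)→5440, (B,nl)→6020, (C,nl)→6300; best=800 via (C,hash)
  {BD}: card=9000; try (D,hash)→3000, (B,merge)→4500, (D,merge)→4650, (B,hash)→5700, (B,nl)→45150, (D,nl)→45300; best=3000 via (D,hash)
  {AB}: card=6000; try (A,hash)→1720, (B,merge)→3720, (A,merge)→3940, (B,hash)→5560, (A,nl_idx)→8400, (B,nl)→24080 …(+1); best=1720 via (A,hash)
  {CD}: card=1500; try (C,hash)→500, (D,merge)→1490, (C,merge)→1620, (D,hash)→2440, (D,nl)→3020, (C,nl)→3150; best=500 via (C,hash)
  {AC}: card=160; try (A,nl_idx)→320, (C,hash)→360, (A,merge)→780, (C,merge)→840, (A,hash)→1160, (A,nl)→1620 …(+1); best=320 via (A,nl_idx)
  {AD}: card=600; try (A,hash)→1420, (A,nl_idx)→1800, (D,merge)→2070, (A,merge)→2140, (D,hash)→2560, (D,nl)→12080 …(+1); best=1420 via (A,hash)
  {BCD}: card=4500; try (D,hash)→3500, (D,merge)→5150, (B,hash)→7400, (C,hash)→12200, (B,merge)→21500, (D,nl)→45800 …(+3); best=3500 via (D,hash)
  {ABC}: card=600; try (A,hash)→2220, (A,nl_idx)→3500, (A,merge)→4440, (B,merge)→4760, (B,hash)→5880, (C,hash)→7920 …(+4); best=2220 via (A,hash)
  {ABD}: card=9000; try (B,hash)→7420, (D,hash)→10120, (B,merge)→11020, (A,hash)→13120, (A,nl_idx)→75000, (D,merge)→87070 …(+4); best=7420 via (B,hash)
  {ACD}: card=600; try (C,hash)→2220, (D,hash)→2880, (D,merge)→3110, (A,hash)→3120, (C,merge)→8140, (A,nl_idx)→11600 …(+4); best=2220 via (C,hash)
  {ABCD}: card=450; try (D,hash)→5220, (B,hash)→8220, (A,hash)→9120, (D,merge)→10170, (B,merge)→11820, (C,hash)→16620 …(+7); best=5220 via (D,hash)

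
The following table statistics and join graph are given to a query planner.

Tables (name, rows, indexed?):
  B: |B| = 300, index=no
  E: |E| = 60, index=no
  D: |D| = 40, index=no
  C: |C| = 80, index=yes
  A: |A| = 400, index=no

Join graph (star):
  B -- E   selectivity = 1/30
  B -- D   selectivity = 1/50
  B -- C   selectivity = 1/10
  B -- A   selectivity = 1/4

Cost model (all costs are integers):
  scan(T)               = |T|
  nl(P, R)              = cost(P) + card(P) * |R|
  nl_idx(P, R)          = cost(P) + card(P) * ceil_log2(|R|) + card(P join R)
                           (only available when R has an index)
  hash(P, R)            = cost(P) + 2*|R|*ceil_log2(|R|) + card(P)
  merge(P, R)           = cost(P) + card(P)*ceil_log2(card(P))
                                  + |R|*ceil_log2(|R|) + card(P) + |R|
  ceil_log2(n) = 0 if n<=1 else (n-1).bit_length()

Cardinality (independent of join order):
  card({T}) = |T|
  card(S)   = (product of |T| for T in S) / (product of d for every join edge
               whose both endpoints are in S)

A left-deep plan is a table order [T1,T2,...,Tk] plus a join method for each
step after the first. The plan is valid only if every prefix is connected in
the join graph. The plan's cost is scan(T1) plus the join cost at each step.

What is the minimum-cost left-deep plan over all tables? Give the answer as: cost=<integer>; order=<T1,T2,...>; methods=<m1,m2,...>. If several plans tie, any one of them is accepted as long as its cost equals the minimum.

cost=14680; order=B,D,E,C,A; methods=hash,hash,hash,hash

Selinger DP (subsets sized 1..n):
  {B}: scan cost=300, card=300
  {E}: scan cost=60, card=60
  {D}: scan cost=40, card=40
  {C}: scan cost=80, card=80
  {A}: scan cost=400, card=400
  {BE}: card=600; try (E,hash)→1320, (B,merge)→3480, (E,merge)→3720, (B,hash)→5520, (B,nl)→18060, (E,nl)→18300; best=1320 via (E,hash)
  {BD}: card=240; try (D,hash)→1080, (B,merge)→3320, (D,merge)→3580, (B,hash)→5480, (B,nl)→12040, (D,nl)→12300; best=1080 via (D,hash)
  {BC}: card=2400; try (C,hash)→1720, (B,merge)→3720, (C,merge)→3940, (C,nl_idx)→4800, (B,hash)→5560, (B,nl)→24080 …(+1); best=1720 via (C,hash)
  {AB}: card=30000; try (B,hash)→6200, (A,merge)→7300, (B,merge)→7400, (A,hash)→7800, (A,nl)→120300, (B,nl)→120400; best=6200 via (B,hash)
  {BDE}: card=480; try (E,hash)→2040, (D,hash)→2400, (E,merge)→3660, (D,merge)→8200, (E,nl)→15480, (D,nl)→25320; best=2040 via (E,hash)
  {BCE}: card=4800; try (C,hash)→3040, (E,hash)→4840, (C,merge)→8560, (C,nl_idx)→10320, (E,merge)→33340, (C,nl)→49320 …(+1); best=3040 via (C,hash)
  {ABE}: card=60000; try (A,hash)→9120, (A,merge)→11920, (E,hash)→36920, (A,nl)→241320, (E,merge)→486620, (E,nl)→1806200; best=9120 via (A,hash)
  {BCD}: card=1920; try (C,hash)→2440, (C,merge)→3880, (D,hash)→4600, (C,nl_idx)→4680, (C,nl)→20280, (D,merge)→33200 …(+1); best=2440 via (C,hash)
  {ABD}: card=24000; try (A,merge)→7240, (A,hash)→8520, (D,hash)→36680, (A,nl)→97080, (D,merge)→486480, (D,nl)→1206200; best=7240 via (A,merge)
  {ABC}: card=240000; try (A,hash)→11320, (A,merge)→36920, (C,hash)→37320, (C,nl_idx)→456200, (C,merge)→486840, (A,nl)→961720 …(+1); best=11320 via (A,hash)
  {BCDE}: card=3840; try (C,hash)→3640, (E,hash)→5080, (C,merge)→7480, (D,hash)→8320, (C,nl_idx)→9240, (E,merge)→25900 …(+4); best=3640 via (C,hash)
  {ABDE}: card=48000; try (A,hash)→9720, (A,merge)→10840, (E,hash)→31960, (D,hash)→69600, (A,nl)→194040, (E,merge)→391660 …(+3); best=9720 via (A,hash)
  {ABCE}: card=480000; try (A,hash)→15040, (C,hash)→70240, (A,merge)→74240, (E,hash)→252040, (C,nl_idx)→909120, (C,merge)→1029760 …(+4); best=15040 via (A,hash)
  {ABCD}: card=192000; try (A,hash)→11560, (A,merge)→29480, (C,hash)→32360, (D,hash)→251800, (C,nl_idx)→367240, (C,merge)→391880 …(+4); best=11560 via (A,hash)
  {ABCDE}: card=384000; try (A,hash)→14680, (A,merge)→57560, (C,hash)→58840, (E,hash)→204280, (D,hash)→495520, (C,nl_idx)→729720 …(+7); best=14680 via (A,hash)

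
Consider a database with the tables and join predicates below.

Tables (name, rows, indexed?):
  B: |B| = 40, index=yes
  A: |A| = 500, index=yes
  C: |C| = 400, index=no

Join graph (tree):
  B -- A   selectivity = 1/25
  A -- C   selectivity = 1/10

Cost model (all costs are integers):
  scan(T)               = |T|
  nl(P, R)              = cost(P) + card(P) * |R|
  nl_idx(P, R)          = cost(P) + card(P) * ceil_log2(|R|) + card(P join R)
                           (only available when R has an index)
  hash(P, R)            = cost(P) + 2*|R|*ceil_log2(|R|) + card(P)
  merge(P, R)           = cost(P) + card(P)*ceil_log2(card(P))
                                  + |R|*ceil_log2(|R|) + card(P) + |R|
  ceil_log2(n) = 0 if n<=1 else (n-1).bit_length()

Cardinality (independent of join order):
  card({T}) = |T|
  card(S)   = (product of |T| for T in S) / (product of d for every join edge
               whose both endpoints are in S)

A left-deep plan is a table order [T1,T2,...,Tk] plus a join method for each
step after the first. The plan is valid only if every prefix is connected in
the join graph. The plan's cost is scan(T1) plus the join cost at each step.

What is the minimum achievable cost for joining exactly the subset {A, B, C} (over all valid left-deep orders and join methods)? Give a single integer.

Selinger DP over subsets of {A,B,C}:
  {B}: scan cost=40, card=40
  {A}: scan cost=500, card=500
  {C}: scan cost=400, card=400
  {AB}: card=800; try (A,nl_idx)→1200, (B,hash)→1480, (B,nl_idx)→4300, (A,merge)→5320, (B,merge)→5780, (A,hash)→9080 …(+2); best=1200 via (A,nl_idx)
  {AC}: card=20000; try (C,hash)→8200, (A,merge)→9400, (C,merge)→9500, (A,hash)→9800, (A,nl_idx)→24000, (A,nl)→200400 …(+1); best=8200 via (C,hash)
  {ABC}: card=32000; try (C,hash)→9200, (C,merge)→14000, (B,hash)→28680, (B,nl_idx)→160200, (C,nl)→321200, (B,merge)→328480 …(+1); best=9200 via (C,hash)

9200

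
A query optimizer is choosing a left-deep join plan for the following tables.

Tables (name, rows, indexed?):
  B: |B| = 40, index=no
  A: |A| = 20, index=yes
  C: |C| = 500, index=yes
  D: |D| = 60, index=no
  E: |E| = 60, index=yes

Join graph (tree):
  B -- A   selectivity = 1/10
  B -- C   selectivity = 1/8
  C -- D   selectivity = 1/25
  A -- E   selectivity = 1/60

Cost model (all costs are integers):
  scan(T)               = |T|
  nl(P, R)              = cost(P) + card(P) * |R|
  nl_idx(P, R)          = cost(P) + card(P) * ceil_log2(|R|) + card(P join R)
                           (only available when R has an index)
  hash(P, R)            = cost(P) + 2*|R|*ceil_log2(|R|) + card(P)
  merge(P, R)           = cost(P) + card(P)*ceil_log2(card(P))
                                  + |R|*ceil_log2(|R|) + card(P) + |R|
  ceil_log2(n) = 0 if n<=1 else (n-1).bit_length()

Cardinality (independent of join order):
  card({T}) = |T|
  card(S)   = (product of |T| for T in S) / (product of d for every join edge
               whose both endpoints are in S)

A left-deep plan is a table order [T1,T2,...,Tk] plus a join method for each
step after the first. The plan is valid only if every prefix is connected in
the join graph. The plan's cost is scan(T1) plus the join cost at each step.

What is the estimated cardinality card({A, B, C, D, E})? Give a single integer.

12000

Tables in S: A(20), B(40), C(500), D(60), E(60)
Edges inside S: B-A(d=10), B-C(d=8), C-D(d=25), A-E(d=60)
numerator = 20 * 40 * 500 * 60 * 60 = 1440000000
denominator = 10 * 8 * 25 * 60 = 120000
card(S) = 1440000000 / 120000 = 12000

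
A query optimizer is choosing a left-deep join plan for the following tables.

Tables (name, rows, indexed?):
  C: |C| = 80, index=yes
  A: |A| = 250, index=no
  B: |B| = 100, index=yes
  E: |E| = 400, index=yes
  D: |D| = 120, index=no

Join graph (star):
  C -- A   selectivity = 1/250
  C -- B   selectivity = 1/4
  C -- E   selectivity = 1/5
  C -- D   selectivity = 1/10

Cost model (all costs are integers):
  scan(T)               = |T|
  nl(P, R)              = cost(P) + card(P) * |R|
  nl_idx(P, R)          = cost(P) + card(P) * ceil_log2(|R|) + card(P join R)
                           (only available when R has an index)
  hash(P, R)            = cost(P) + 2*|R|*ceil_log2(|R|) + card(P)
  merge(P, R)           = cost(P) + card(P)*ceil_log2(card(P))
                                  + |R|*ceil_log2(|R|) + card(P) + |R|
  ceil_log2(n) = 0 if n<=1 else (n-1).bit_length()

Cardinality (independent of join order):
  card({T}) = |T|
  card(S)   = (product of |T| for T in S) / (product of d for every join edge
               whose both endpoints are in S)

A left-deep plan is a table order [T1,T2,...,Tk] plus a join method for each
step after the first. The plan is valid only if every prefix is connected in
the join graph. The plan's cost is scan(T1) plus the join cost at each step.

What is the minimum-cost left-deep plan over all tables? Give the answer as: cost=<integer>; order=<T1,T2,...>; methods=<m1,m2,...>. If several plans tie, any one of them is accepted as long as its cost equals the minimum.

Selinger DP (subsets sized 1..n):
  {C}: scan cost=80, card=80
  {A}: scan cost=250, card=250
  {B}: scan cost=100, card=100
  {E}: scan cost=400, card=400
  {D}: scan cost=120, card=120
  {AC}: card=80; try (C,hash)→1620, (C,nl_idx)→2080, (A,merge)→2970, (C,merge)→3140, (A,hash)→4160, (A,nl)→20080 …(+1); best=1620 via (C,hash)
  {BC}: card=2000; try (C,hash)→1320, (B,merge)→1520, (C,merge)→1540, (B,hash)→1560, (B,nl_idx)→2640, (C,nl_idx)→2800 …(+2); best=1320 via (C,hash)
  {CE}: card=6400; try (C,hash)→1920, (E,merge)→4720, (C,merge)→5040, (E,nl_idx)→7200, (E,hash)→7360, (C,nl_idx)→9600 …(+2); best=1920 via (C,hash)
  {CD}: card=960; try (C,hash)→1360, (D,merge)→1680, (C,merge)→1720, (D,hash)→1840, (C,nl_idx)→1920, (D,nl)→9680 …(+1); best=1360 via (C,hash)
  {ABC}: card=2000; try (B,merge)→3060, (B,hash)→3100, (B,nl_idx)→4180, (A,hash)→7320, (B,nl)→9620, (A,merge)→27570 …(+1); best=3060 via (B,merge)
  {ACE}: card=6400; try (E,merge)→6260, (E,nl_idx)→8740, (E,hash)→8900, (A,hash)→12320, (E,nl)→33620, (A,merge)→93770 …(+1); best=6260 via (E,merge)
  {ACD}: card=960; try (D,merge)→3220, (D,hash)→3380, (A,hash)→6320, (D,nl)→11220, (A,merge)→14170, (A,nl)→241360; best=3220 via (D,merge)
  {BCE}: card=160000; try (B,hash)→9720, (E,hash)→10520, (E,merge)→29320, (B,merge)→92320, (E,nl_idx)→179320, (B,nl_idx)→206720 …(+2); best=9720 via (B,hash)
  {BCD}: card=24000; try (B,hash)→3720, (D,hash)→5000, (B,merge)→12720, (D,merge)→26280, (B,nl_idx)→32080, (B,nl)→97360 …(+1); best=3720 via (B,hash)
  {CDE}: card=76800; try (E,hash)→9520, (D,hash)→10000, (E,merge)→15920, (E,nl_idx)→86800, (D,merge)→92480, (E,nl)→385360 …(+1); best=9520 via (E,hash)
  {ABCE}: card=160000; try (E,hash)→12260, (B,hash)→14060, (E,merge)→31060, (B,merge)→96660, (A,hash)→173720, (E,nl_idx)→181060 …(+5); best=12260 via (E,hash)
  {ABCD}: card=24000; try (B,hash)→5580, (D,hash)→6740, (B,merge)→14580, (D,merge)→28020, (A,hash)→31720, (B,nl_idx)→33940 …(+4); best=5580 via (B,hash)
  {ACDE}: card=76800; try (E,hash)→11380, (D,hash)→14340, (E,merge)→17780, (E,nl_idx)→88660, (A,hash)→90320, (D,merge)→96820 …(+4); best=11380 via (E,hash)
  {BCDE}: card=1920000; try (E,hash)→34920, (B,hash)→87720, (D,hash)→171400, (E,merge)→391720, (B,merge)→1392720, (E,nl_idx)→2139720 …(+5); best=34920 via (E,hash)
  {ABCDE}: card=1920000; try (E,hash)→36780, (B,hash)→89580, (D,hash)→173940, (E,merge)→393580, (B,merge)→1394580, (A,hash)→1958920 …(+8); best=36780 via (E,hash)

cost=36780; order=A,C,D,B,E; methods=hash,merge,hash,hash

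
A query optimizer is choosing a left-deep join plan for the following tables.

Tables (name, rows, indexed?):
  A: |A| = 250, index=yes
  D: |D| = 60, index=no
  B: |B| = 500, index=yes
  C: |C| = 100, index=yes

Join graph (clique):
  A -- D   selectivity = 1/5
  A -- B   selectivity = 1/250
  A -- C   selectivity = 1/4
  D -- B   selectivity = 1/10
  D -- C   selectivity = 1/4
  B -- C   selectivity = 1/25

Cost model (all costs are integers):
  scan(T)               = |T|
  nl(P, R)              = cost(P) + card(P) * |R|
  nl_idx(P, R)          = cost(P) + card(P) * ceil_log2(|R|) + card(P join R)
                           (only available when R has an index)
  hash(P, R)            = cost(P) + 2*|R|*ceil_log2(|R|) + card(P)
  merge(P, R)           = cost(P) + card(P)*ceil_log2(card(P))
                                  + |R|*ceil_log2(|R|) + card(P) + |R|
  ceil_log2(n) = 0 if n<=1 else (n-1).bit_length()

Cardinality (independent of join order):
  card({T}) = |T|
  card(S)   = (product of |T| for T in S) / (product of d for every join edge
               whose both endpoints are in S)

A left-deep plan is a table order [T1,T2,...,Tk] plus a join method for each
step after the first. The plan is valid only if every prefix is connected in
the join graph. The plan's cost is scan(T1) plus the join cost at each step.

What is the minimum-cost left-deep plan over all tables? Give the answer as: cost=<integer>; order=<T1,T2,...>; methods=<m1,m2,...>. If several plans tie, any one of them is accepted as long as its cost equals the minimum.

cost=6120; order=A,B,C,D; methods=nl_idx,hash,hash

Selinger DP (subsets sized 1..n):
  {A}: scan cost=250, card=250
  {D}: scan cost=60, card=60
  {B}: scan cost=500, card=500
  {C}: scan cost=100, card=100
  {AD}: card=3000; try (D,hash)→1220, (A,merge)→2730, (D,merge)→2920, (A,nl_idx)→3540, (A,hash)→4120, (A,nl)→15060 …(+1); best=1220 via (D,hash)
  {AB}: card=500; try (B,nl_idx)→3000, (A,hash)→5000, (A,nl_idx)→5000, (B,merge)→7500, (A,merge)→7750, (B,hash)→9500 …(+2); best=3000 via (B,nl_idx)
  {AC}: card=6250; try (C,hash)→1900, (A,merge)→3150, (C,merge)→3300, (A,hash)→4200, (A,nl_idx)→7150, (C,nl_idx)→8250 …(+2); best=1900 via (C,hash)
  {BD}: card=3000; try (D,hash)→1720, (B,nl_idx)→3600, (B,merge)→5480, (D,merge)→5920, (B,hash)→9120, (B,nl)→30060 …(+1); best=1720 via (D,hash)
  {CD}: card=1500; try (D,hash)→920, (C,merge)→1280, (D,merge)→1320, (C,hash)→1520, (C,nl_idx)→1980, (C,nl)→6060 …(+1); best=920 via (D,hash)
  {BC}: card=2000; try (C,hash)→2400, (B,nl_idx)→3000, (B,merge)→5900, (C,nl_idx)→6000, (C,merge)→6300, (B,hash)→9200 …(+2); best=2400 via (C,hash)
  {ABD}: card=600; try (D,hash)→4220, (D,merge)→8420, (A,hash)→8720, (B,hash)→13220, (A,nl_idx)→26320, (B,nl_idx)→28820 …(+5); best=4220 via (D,hash)
  {ACD}: card=18750; try (C,hash)→5620, (A,hash)→6420, (D,hash)→8870, (A,merge)→21170, (A,nl_idx)→31670, (C,nl_idx)→40970 …(+5); best=5620 via (C,hash)
  {ABC}: card=500; try (C,hash)→4900, (C,nl_idx)→7000, (A,hash)→8400, (C,merge)→8800, (B,hash)→17150, (A,nl_idx)→18900 …(+6); best=4900 via (C,hash)
  {BCD}: card=3000; try (D,hash)→5120, (C,hash)→6120, (B,hash)→11420, (B,nl_idx)→17420, (B,merge)→23920, (C,nl_idx)→25720 …(+5); best=5120 via (D,hash)
  {ABCD}: card=150; try (D,hash)→6120, (C,hash)→6220, (C,nl_idx)→8570, (D,merge)→10320, (C,merge)→11620, (A,hash)→12120 …(+9); best=6120 via (D,hash)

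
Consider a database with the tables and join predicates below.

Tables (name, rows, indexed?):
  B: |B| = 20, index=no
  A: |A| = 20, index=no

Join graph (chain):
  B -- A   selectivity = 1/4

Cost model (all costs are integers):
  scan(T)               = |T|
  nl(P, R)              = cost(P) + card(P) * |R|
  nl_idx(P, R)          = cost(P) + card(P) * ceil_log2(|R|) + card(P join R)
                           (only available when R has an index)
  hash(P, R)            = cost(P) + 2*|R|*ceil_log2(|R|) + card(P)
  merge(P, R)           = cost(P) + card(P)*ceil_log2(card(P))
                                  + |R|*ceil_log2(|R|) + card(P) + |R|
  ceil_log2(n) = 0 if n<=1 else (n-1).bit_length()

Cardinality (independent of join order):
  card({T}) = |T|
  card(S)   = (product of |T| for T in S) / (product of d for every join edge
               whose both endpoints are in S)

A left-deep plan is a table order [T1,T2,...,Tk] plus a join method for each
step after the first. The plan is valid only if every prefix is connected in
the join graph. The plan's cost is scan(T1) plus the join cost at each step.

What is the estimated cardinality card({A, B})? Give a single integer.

Tables in S: A(20), B(20)
Edges inside S: B-A(d=4)
numerator = 20 * 20 = 400
denominator = 4 = 4
card(S) = 400 / 4 = 100

100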